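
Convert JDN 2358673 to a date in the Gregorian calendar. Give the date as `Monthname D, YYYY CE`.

September 22, 1745 CE

Counting from JDN 2299161 = 15 Oct 1582 gives an offset of 59512 days.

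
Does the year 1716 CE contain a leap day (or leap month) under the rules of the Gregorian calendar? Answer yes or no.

1716 is divisible by 4 and not by 100, so it is a leap year.

yes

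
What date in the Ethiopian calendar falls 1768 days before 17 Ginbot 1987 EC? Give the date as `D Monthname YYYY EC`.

JDN of 17 Ginbot 1987 EC = 2449863.
2449863 − 1768 = 2448095.
JDN 2448095 in the Ethiopian calendar is 15 Hamle 1982 EC.

15 Hamle 1982 EC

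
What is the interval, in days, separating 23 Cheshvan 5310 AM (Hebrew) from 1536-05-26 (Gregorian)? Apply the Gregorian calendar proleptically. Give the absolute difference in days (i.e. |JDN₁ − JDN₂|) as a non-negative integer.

First date → JDN 2287148; second date → JDN 2282218.
The interval is |2287148 − 2282218| = 4930 days.

4930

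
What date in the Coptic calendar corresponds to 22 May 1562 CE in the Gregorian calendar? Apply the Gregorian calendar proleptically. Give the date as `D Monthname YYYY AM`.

Julian Day Number of the source date = 2291710.
Converting JDN 2291710 to the Coptic calendar gives 17 Pashons 1278 AM.

17 Pashons 1278 AM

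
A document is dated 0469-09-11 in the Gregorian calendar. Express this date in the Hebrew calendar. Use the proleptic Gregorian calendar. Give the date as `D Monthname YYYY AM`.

Both dates share Julian Day Number 1892613; in the Hebrew calendar that is 18 Elul 4229 AM.

18 Elul 4229 AM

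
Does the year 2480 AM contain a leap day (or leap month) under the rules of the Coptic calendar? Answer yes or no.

2480 mod 4 = 0; in the Coptic calendar a year is leap when year mod 4 = 3, so it is a common year.

no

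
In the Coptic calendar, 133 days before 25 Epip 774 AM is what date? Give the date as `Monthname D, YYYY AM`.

JDN of 25 Epip 774 AM = 2107692.
2107692 − 133 = 2107559.
JDN 2107559 in the Coptic calendar is Paremhat 12, 774 AM.

Paremhat 12, 774 AM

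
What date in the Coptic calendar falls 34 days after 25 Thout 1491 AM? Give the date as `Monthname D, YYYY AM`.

The starting date is JDN 2369276; 2369276 + 34 = 2369310.
JDN 2369310 corresponds to Paopi 29, 1491 AM.

Paopi 29, 1491 AM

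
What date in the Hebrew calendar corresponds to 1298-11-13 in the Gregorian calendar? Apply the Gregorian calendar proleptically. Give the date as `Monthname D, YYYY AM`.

Cheshvan 30, 5059 AM

Both dates share Julian Day Number 2195462; in the Hebrew calendar that is 30 Cheshvan 5059 AM.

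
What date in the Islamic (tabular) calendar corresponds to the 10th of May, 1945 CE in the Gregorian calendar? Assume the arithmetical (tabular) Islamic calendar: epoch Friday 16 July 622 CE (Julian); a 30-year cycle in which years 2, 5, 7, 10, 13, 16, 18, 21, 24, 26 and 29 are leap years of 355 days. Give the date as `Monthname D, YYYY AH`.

Jumada al-Awwal 27, 1364 AH

Both dates share Julian Day Number 2431586; in the tabular Islamic calendar that is 27 Jumada al-Awwal 1364 AH.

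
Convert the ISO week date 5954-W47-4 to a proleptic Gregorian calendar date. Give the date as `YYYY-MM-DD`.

5954-11-25

ISO week 1 of 5954 is the week containing the first Thursday of 5954.
Week 47, day 4 (Thursday) lands on 5954-11-25.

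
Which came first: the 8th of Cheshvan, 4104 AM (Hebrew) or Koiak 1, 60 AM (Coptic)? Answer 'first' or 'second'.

Converting both to JDN: 1846624 vs 1846670; the smaller is the first.

first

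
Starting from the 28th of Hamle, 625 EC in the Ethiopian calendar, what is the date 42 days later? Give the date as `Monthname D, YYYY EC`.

Meskerem 5, 626 EC

The starting date is JDN 1952464; 1952464 + 42 = 1952506.
JDN 1952506 corresponds to Meskerem 5, 626 EC.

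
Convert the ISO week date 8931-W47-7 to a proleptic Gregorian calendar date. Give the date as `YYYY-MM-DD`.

ISO week 1 of 8931 is the week containing the first Thursday of 8931.
Week 47, day 7 (Sunday) lands on 8931-11-25.

8931-11-25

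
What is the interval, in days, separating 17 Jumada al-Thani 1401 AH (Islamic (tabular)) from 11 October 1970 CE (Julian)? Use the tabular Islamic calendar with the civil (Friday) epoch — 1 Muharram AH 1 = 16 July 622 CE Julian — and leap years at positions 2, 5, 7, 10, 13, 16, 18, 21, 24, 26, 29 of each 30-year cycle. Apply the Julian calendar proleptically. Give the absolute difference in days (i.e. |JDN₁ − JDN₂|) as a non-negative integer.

3833

JDN of the first date = 2444717.
JDN of the second date = 2440884.
|2440884 − 2444717| = 3833.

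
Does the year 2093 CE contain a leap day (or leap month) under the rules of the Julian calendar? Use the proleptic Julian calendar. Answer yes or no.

no

2093 mod 4 = 1, so it is a common year in the Julian calendar.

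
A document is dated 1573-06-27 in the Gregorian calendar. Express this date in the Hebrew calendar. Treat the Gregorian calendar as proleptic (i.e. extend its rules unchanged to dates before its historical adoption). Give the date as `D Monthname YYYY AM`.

16 Tammuz 5333 AM

Both dates share Julian Day Number 2295764; in the Hebrew calendar that is 16 Tammuz 5333 AM.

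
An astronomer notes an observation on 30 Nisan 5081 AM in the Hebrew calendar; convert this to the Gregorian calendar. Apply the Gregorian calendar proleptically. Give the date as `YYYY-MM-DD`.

1321-05-07

Both dates share Julian Day Number 2203672; in the Gregorian calendar that is 7 May 1321 CE.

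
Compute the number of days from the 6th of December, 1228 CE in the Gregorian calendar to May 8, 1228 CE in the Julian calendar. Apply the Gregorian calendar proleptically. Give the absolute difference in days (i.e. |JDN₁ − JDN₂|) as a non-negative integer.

205

First date → JDN 2169918; second date → JDN 2169713.
The interval is |2169918 − 2169713| = 205 days.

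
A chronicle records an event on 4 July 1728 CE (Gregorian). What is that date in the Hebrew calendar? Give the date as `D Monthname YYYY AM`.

27 Tammuz 5488 AM

Julian Day Number of the source date = 2352384.
Converting JDN 2352384 to the Hebrew calendar gives 27 Tammuz 5488 AM.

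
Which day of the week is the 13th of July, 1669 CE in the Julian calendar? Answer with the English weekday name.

This is JDN 2330854 (23 July 1669 Gregorian).
2330854 ≡ 1 (mod 7); counting from Monday = 0 gives Tuesday.

Tuesday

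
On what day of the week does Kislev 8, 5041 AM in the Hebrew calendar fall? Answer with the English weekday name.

Equivalently 8 November 1280 Gregorian, JDN 2188883.
2188883 ≡ 4 (mod 7); counting from Monday = 0 gives Friday.

Friday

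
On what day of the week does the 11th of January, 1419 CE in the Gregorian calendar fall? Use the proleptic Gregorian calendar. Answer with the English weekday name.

JDN 2239349 mod 7 = 0, and JDN 0 was a Monday, so this is a Monday.

Monday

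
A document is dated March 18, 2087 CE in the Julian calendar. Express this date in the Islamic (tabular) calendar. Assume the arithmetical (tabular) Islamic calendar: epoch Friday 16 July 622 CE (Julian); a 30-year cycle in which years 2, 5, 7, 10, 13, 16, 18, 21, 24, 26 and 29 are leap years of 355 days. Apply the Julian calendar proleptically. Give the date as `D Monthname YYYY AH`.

The source date corresponds to 31 March 2087 in the Gregorian calendar (JDN 2483411).
That day falls on 26 Sha'ban 1510 AH in the tabular Islamic calendar.

26 Sha'ban 1510 AH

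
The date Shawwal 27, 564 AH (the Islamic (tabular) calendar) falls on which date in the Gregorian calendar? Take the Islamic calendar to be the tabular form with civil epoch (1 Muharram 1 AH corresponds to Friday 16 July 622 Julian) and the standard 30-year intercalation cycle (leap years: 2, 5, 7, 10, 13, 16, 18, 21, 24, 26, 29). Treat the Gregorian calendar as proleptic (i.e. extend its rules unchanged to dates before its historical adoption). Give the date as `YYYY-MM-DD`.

Julian Day Number of the source date = 2148240.
Converting JDN 2148240 to the Gregorian calendar gives 31 July 1169 CE.

1169-07-31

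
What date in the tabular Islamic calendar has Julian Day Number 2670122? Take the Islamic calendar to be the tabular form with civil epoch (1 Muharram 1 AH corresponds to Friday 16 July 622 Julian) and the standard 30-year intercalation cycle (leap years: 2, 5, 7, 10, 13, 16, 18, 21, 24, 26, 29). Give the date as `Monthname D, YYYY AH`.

The Gregorian equivalent of JDN 2670122 is 11 June 2598.
In the tabular Islamic calendar that day is Rajab 15, 2037 AH.

Rajab 15, 2037 AH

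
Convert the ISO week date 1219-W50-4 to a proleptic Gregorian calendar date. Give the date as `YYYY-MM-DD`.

1219-12-12

ISO week 1 of 1219 is the week containing the first Thursday of 1219.
Week 50, day 4 (Thursday) lands on 1219-12-12.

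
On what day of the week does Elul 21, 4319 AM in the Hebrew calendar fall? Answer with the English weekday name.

In the proleptic Gregorian calendar this is 11 September 559 (JDN 1925484).
Since JDN mod 7 = 1 (0 = Monday), the day is Tuesday.

Tuesday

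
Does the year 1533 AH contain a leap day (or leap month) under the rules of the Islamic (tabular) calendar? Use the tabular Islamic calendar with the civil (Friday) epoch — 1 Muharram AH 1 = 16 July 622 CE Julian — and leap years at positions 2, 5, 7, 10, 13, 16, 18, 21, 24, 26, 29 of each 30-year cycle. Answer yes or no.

no

Year 1533 AH is year 3 of its 30-year cycle; leap positions are 2, 5, 7, 10, 13, 16, 18, 21, 24, 26, 29, so it is a common year (354 days).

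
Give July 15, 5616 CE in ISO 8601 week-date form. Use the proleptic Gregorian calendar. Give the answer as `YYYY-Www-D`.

5616-W28-5

The weekday is Friday (ISO weekday 5).
That Friday belongs to ISO week 28 of ISO year 5616.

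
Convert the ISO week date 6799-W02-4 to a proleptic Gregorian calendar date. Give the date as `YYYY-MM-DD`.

6799-01-14

ISO week 1 of 6799 is the week containing the first Thursday of 6799.
Week 2, day 4 (Thursday) lands on 6799-01-14.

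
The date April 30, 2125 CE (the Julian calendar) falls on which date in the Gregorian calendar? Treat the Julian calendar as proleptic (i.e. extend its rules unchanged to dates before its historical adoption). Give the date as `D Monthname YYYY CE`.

For dates in this range the Gregorian date is 14 days ahead of the Julian.
30 April 2125 Julian + 14 days → 14 May 2125 Gregorian.

14 May 2125 CE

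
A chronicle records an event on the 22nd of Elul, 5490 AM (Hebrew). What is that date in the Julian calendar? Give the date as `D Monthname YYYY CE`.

24 August 1730 CE

Julian Day Number of the source date = 2353176.
Converting JDN 2353176 to the Julian calendar gives 24 August 1730 CE.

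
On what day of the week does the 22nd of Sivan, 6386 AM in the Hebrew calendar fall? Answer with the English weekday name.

Friday

Equivalently 9 June 2626 Gregorian, JDN 2680346.
JDN 2680346 mod 7 = 4, and JDN 0 was a Monday, so this is a Friday.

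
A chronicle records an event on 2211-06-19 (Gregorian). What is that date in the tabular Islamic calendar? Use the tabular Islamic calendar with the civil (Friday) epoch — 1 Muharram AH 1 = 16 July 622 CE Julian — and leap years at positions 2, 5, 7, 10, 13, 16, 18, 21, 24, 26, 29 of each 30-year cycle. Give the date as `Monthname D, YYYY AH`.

Julian Day Number of the source date = 2528780.
Converting JDN 2528780 to the tabular Islamic calendar gives 7 Ramadan 1638 AH.

Ramadan 7, 1638 AH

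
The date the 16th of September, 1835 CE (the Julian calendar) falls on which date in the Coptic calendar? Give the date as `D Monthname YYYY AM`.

18 Thout 1552 AM

Julian Day Number of the source date = 2391550.
Converting JDN 2391550 to the Coptic calendar gives 18 Thout 1552 AM.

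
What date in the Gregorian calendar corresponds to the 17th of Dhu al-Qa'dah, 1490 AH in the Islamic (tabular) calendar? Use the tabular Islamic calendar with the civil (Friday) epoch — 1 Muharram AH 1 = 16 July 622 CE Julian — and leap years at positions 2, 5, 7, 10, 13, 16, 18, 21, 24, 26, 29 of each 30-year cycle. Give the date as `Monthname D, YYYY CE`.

January 22, 2068 CE

Julian Day Number of the source date = 2476403.
Converting JDN 2476403 to the Gregorian calendar gives 22 January 2068 CE.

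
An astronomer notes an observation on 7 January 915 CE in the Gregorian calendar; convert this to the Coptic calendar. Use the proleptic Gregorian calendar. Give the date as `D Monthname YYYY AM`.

7 Tobi 631 AM

Both dates share Julian Day Number 2055263; in the Coptic calendar that is 7 Tobi 631 AM.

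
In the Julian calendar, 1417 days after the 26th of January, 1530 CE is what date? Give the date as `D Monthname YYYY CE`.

13 December 1533 CE

The starting date is JDN 2279916; 2279916 + 1417 = 2281333.
JDN 2281333 corresponds to 13 December 1533 CE.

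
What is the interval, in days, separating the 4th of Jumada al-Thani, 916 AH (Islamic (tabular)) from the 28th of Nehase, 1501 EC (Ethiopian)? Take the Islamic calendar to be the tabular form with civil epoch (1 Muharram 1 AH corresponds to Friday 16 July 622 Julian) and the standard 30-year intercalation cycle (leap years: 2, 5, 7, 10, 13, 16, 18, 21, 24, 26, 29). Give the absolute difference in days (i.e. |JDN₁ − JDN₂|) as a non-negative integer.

383

First date → JDN 2272836; second date → JDN 2272453.
The interval is |2272836 − 2272453| = 383 days.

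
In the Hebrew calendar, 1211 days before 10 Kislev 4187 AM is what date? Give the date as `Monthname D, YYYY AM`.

Counting 1211 days back from JDN 1876984 reaches JDN 1875773, which is Av 10, 4183 AM.

Av 10, 4183 AM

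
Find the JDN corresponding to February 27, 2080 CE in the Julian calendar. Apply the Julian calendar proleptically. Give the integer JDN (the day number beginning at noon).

2480835

In the Gregorian calendar the same day is 11 March 2080.
JDN 2451545 is 1 January 2000 CE (Gregorian); the target day is +29290 days from there, so JDN = 2480835.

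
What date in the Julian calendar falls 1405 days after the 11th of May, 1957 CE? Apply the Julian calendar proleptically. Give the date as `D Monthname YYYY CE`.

The starting date is JDN 2435983; 2435983 + 1405 = 2437388.
JDN 2437388 corresponds to 16 March 1961 CE.

16 March 1961 CE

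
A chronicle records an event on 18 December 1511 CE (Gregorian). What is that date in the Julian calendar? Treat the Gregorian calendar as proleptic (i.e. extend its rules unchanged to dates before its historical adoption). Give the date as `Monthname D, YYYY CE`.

December 8, 1511 CE

For dates in this range the Gregorian date is 10 days ahead of the Julian.
18 December 1511 Gregorian − 10 days → 8 December 1511 Julian.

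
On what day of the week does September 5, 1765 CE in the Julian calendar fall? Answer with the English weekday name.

In the Gregorian calendar this is 16 September 1765 (JDN 2365972).
2365972 ≡ 0 (mod 7); counting from Monday = 0 gives Monday.

Monday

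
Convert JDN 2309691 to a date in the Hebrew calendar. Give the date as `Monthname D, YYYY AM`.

Elul 5, 5371 AM

JDN 2309691 is 14 August 1611 in the Gregorian calendar.
In the Hebrew calendar that day is Elul 5, 5371 AM.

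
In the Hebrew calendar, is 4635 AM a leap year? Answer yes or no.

Hebrew year 4635 is year 18 of its 19-year Metonic cycle; leap years are at positions 3, 6, 8, 11, 14, 17, 19, so it is a common year (12 months).

no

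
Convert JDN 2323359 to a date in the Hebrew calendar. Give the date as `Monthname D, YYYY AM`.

JDN 2323359 is 14 January 1649 in the Gregorian calendar.
In the Hebrew calendar that day is Shevat 1, 5409 AM.

Shevat 1, 5409 AM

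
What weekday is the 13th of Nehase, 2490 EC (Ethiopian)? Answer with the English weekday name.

This is JDN 2633670 (22 August 2498 Gregorian).
2633670 ≡ 4 (mod 7); counting from Monday = 0 gives Friday.

Friday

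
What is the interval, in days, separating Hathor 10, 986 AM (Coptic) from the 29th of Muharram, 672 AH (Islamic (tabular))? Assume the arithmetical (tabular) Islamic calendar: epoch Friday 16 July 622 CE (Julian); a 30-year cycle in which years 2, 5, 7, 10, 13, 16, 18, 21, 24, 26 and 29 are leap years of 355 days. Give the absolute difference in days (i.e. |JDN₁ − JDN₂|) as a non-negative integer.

1378

JDN of the first date = 2184870.
JDN of the second date = 2186248.
|2186248 − 2184870| = 1378.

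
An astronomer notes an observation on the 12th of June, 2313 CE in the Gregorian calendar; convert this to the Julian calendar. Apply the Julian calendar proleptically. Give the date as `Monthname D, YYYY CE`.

May 27, 2313 CE

The Julian–Gregorian offset here is 16 days (Julian trailing).
12 June 2313 Gregorian − 16 days → 27 May 2313 Julian.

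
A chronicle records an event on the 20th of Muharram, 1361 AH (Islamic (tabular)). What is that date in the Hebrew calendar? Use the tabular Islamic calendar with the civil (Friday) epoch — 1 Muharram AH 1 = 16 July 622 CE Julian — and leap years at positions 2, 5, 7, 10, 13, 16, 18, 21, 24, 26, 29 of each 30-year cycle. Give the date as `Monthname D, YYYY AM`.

Shevat 20, 5702 AM

Julian Day Number of the source date = 2430398.
Converting JDN 2430398 to the Hebrew calendar gives 20 Shevat 5702 AM.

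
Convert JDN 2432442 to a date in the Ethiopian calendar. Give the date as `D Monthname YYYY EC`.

The Gregorian equivalent of JDN 2432442 is 13 September 1947.
In the Ethiopian calendar that day is 2 Meskerem 1940 EC.

2 Meskerem 1940 EC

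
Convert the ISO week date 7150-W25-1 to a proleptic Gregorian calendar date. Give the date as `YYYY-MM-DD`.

7150-06-19

ISO week 1 of 7150 is the week containing the first Thursday of 7150.
Week 25, day 1 (Monday) lands on 7150-06-19.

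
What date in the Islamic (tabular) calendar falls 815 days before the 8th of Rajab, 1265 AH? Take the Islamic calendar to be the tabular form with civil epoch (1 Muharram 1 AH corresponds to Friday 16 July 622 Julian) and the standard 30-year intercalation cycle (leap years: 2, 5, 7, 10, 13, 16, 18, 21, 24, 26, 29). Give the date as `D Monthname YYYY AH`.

19 Rabi' al-Awwal 1263 AH

The starting date is JDN 2396543; 2396543 − 815 = 2395728.
JDN 2395728 corresponds to 19 Rabi' al-Awwal 1263 AH.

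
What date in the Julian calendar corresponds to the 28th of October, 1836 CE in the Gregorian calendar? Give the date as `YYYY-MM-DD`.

1836-10-16

For dates in this range the Gregorian date is 12 days ahead of the Julian.
28 October 1836 Gregorian − 12 days → 16 October 1836 Julian.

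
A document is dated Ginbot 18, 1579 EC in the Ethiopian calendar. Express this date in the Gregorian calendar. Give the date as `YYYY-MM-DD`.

Julian Day Number of the source date = 2300842.
Converting JDN 2300842 to the Gregorian calendar gives 23 May 1587 CE.

1587-05-23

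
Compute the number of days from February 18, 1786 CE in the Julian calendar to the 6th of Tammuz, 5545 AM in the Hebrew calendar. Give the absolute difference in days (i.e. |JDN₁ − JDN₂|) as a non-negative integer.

260

JDN of the first date = 2373443.
JDN of the second date = 2373183.
|2373183 − 2373443| = 260.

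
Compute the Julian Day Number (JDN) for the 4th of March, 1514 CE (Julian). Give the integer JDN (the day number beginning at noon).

2274109

Equivalently 14 March 1514 (proleptic Gregorian).
JDN 2451545 is 1 January 2000 CE (Gregorian); the target day is −177436 days from there, so JDN = 2274109.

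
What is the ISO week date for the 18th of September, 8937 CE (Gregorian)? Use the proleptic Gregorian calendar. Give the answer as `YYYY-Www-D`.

8937-W38-3

The weekday is Wednesday (ISO weekday 3).
That Wednesday belongs to ISO week 38 of ISO year 8937.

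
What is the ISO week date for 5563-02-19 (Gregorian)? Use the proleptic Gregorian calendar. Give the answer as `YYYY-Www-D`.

5563-W08-2

The weekday is Tuesday (ISO weekday 2).
That Tuesday belongs to ISO week 8 of ISO year 5563.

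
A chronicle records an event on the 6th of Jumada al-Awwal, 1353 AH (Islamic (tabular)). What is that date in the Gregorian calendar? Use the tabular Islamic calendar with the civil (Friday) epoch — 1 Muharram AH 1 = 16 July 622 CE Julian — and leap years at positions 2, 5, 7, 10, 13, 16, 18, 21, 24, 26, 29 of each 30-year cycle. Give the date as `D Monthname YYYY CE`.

17 August 1934 CE

Both dates share Julian Day Number 2427667; in the Gregorian calendar that is 17 August 1934 CE.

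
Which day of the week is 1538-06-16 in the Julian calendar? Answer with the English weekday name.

This is JDN 2282979 (26 June 1538 Gregorian).
Since JDN mod 7 = 6 (0 = Monday), the day is Sunday.

Sunday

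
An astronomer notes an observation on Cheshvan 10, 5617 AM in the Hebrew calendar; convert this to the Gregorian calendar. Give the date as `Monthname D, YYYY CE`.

Both dates share Julian Day Number 2399262; in the Gregorian calendar that is 8 November 1856 CE.

November 8, 1856 CE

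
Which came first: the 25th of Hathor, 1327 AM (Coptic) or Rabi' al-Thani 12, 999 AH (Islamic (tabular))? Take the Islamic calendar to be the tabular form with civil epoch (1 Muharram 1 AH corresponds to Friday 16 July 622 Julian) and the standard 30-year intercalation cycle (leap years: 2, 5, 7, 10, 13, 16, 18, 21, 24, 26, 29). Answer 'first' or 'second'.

The two dates have Julian Day Numbers 2309435 and 2302198 respectively.
Since 2302198 < 2309435, the second date comes first.

second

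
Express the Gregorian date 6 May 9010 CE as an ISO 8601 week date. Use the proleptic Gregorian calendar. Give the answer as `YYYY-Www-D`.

9010-W18-7

The weekday is Sunday (ISO weekday 7).
That Sunday belongs to ISO week 18 of ISO year 9010.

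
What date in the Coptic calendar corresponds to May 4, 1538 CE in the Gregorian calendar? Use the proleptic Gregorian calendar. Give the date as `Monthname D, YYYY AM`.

Julian Day Number of the source date = 2282926.
Converting JDN 2282926 to the Coptic calendar gives 29 Parmouti 1254 AM.

Parmouti 29, 1254 AM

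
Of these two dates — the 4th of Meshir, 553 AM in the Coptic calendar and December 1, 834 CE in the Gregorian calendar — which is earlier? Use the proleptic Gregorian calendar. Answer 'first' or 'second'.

second

The two dates have Julian Day Numbers 2026801 and 2026007 respectively.
Since 2026007 < 2026801, the second date comes first.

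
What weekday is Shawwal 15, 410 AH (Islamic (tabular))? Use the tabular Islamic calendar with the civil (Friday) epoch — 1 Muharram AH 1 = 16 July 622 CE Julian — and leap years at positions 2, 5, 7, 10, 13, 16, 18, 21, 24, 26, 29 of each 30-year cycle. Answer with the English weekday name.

Saturday

In the proleptic Gregorian calendar this is 19 February 1020 (JDN 2093656).
2093656 ≡ 5 (mod 7); counting from Monday = 0 gives Saturday.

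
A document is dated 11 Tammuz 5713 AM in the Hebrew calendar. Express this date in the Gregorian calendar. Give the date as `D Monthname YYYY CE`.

Both dates share Julian Day Number 2434553; in the Gregorian calendar that is 24 June 1953 CE.

24 June 1953 CE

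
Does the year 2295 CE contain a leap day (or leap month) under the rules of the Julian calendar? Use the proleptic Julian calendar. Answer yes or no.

no

2295 mod 4 = 3, so it is a common year in the Julian calendar.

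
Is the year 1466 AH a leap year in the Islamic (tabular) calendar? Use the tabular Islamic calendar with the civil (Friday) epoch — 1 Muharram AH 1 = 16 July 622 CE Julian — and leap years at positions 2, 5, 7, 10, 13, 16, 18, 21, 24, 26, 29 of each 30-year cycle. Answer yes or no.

Year 1466 AH is year 26 of its 30-year cycle; leap positions are 2, 5, 7, 10, 13, 16, 18, 21, 24, 26, 29, so it is a leap year (355 days).

yes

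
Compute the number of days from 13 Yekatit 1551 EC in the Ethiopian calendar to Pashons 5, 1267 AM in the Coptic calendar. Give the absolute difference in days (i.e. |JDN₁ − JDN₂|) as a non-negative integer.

2840

First date → JDN 2290520; second date → JDN 2287680.
The interval is |2290520 − 2287680| = 2840 days.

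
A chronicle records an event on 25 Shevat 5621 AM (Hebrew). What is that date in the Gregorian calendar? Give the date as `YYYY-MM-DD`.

1861-02-05

Both dates share Julian Day Number 2400812; in the Gregorian calendar that is 5 February 1861 CE.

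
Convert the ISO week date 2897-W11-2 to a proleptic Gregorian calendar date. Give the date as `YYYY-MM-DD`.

ISO week 1 of 2897 is the week containing the first Thursday of 2897.
Week 11, day 2 (Tuesday) lands on 2897-03-12.

2897-03-12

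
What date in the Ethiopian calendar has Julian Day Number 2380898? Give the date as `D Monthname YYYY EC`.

24 Hamle 1798 EC

The Gregorian equivalent of JDN 2380898 is 30 July 1806.
In the Ethiopian calendar that day is 24 Hamle 1798 EC.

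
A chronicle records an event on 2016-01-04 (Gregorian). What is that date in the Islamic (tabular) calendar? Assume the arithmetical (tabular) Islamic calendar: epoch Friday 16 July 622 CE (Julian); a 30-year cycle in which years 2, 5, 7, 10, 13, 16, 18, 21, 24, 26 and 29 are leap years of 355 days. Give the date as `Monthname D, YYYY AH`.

Julian Day Number of the source date = 2457392.
Converting JDN 2457392 to the tabular Islamic calendar gives 23 Rabi' al-Awwal 1437 AH.

Rabi' al-Awwal 23, 1437 AH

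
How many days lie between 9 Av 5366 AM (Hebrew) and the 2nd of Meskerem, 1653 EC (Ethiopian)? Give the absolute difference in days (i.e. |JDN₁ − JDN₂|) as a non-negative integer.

JDN of the first date = 2307863.
JDN of the second date = 2327615.
|2327615 − 2307863| = 19752.

19752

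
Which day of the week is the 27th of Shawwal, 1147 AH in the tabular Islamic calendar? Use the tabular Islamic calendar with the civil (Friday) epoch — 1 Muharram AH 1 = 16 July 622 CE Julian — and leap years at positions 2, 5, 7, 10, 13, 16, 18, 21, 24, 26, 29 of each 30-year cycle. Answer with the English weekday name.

Tuesday

Equivalently 22 March 1735 Gregorian, JDN 2354836.
JDN 2354836 mod 7 = 1, and JDN 0 was a Monday, so this is a Tuesday.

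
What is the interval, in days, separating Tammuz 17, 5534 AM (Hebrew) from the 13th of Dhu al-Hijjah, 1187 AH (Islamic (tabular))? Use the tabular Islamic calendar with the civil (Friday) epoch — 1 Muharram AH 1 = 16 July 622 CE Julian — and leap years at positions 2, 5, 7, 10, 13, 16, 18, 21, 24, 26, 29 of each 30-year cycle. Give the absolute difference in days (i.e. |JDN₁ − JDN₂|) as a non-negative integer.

121

JDN of the first date = 2369177.
JDN of the second date = 2369056.
|2369056 − 2369177| = 121.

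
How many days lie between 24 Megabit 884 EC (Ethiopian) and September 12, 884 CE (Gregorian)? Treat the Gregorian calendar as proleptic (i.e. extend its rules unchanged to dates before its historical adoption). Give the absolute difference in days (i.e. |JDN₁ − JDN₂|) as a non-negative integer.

JDN of the first date = 2046940.
JDN of the second date = 2044190.
|2044190 − 2046940| = 2750.

2750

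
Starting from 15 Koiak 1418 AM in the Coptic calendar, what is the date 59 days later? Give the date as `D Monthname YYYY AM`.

The starting date is JDN 2342693; 2342693 + 59 = 2342752.
JDN 2342752 corresponds to 14 Meshir 1418 AM.

14 Meshir 1418 AM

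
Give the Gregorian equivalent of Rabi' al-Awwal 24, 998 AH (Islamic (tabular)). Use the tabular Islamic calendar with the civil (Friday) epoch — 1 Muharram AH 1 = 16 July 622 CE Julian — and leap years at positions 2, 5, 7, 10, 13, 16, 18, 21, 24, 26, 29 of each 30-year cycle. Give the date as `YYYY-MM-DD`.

1590-01-31

Julian Day Number of the source date = 2301826.
Converting JDN 2301826 to the Gregorian calendar gives 31 January 1590 CE.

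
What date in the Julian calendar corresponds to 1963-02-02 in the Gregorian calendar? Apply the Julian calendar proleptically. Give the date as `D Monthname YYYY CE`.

20 January 1963 CE

For dates in this range the Gregorian date is 13 days ahead of the Julian.
2 February 1963 Gregorian − 13 days → 20 January 1963 Julian.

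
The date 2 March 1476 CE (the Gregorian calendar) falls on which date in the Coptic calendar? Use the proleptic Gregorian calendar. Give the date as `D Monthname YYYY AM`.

Julian Day Number of the source date = 2260219.
Converting JDN 2260219 to the Coptic calendar gives 27 Meshir 1192 AM.

27 Meshir 1192 AM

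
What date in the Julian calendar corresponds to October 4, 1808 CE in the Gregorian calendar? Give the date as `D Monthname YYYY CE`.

At this point the Julian calendar is 12 days behind the Gregorian.
4 October 1808 Gregorian − 12 days → 22 September 1808 Julian.

22 September 1808 CE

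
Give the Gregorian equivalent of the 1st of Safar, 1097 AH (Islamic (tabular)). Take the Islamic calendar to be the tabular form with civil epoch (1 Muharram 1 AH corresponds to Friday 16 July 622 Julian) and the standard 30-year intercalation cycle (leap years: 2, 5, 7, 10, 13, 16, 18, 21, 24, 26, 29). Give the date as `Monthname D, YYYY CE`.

Julian Day Number of the source date = 2336856.
Converting JDN 2336856 to the Gregorian calendar gives 28 December 1685 CE.

December 28, 1685 CE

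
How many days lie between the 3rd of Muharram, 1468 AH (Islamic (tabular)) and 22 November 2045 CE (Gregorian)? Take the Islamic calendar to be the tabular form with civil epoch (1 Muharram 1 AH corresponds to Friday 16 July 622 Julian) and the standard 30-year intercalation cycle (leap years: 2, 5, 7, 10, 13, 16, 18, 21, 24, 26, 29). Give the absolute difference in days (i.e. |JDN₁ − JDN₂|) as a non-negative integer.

JDN of the first date = 2468298.
JDN of the second date = 2468307.
|2468307 − 2468298| = 9.

9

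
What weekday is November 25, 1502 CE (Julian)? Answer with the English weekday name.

Equivalently 5 December 1502 Gregorian, JDN 2269992.
JDN 2269992 mod 7 = 4, and JDN 0 was a Monday, so this is a Friday.

Friday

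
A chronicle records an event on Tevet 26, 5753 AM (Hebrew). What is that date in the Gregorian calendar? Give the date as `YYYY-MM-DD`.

Both dates share Julian Day Number 2449007; in the Gregorian calendar that is 19 January 1993 CE.

1993-01-19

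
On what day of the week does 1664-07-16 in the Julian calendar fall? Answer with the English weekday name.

In the Gregorian calendar this is 26 July 1664 (JDN 2329031).
Since JDN mod 7 = 5 (0 = Monday), the day is Saturday.

Saturday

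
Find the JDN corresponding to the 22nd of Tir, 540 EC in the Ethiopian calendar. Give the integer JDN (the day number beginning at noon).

In the proleptic Gregorian calendar the same day is 20 January 548.
JDN 2400001 is 17 November 1858 CE (Gregorian), MJD 0; the target day is −478769 days from there, so JDN = 1921232.

1921232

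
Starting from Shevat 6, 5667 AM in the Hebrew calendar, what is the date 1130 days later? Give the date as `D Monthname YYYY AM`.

15 Adar I 5670 AM

JDN of Shevat 6, 5667 AM = 2417597.
2417597 + 1130 = 2418727.
JDN 2418727 in the Hebrew calendar is 15 Adar I 5670 AM.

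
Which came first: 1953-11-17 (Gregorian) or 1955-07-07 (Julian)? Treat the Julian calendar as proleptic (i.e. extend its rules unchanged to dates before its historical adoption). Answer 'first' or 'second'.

Converting both to JDN: 2434699 vs 2435309; the smaller is the first.

first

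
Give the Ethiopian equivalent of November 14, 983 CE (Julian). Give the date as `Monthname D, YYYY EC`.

The source date corresponds to 19 November 983 in the proleptic Gregorian calendar (JDN 2080416).
That day falls on 17 Hidar 976 EC in the Ethiopian calendar.

Hidar 17, 976 EC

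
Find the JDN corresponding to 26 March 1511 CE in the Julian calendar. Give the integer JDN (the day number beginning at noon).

2273035

In the proleptic Gregorian calendar the same day is 5 April 1511.
JDN 2400001 is 17 November 1858 CE (Gregorian), MJD 0; the target day is −126966 days from there, so JDN = 2273035.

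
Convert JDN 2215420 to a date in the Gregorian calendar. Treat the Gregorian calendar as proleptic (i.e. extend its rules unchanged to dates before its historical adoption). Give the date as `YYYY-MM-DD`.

1353-07-06

Counting from JDN 2299161 = 15 Oct 1582 gives an offset of -83741 days.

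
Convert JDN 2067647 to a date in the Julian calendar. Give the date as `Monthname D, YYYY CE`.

The proleptic Gregorian equivalent of JDN 2067647 is 3 December 948.
In the Julian calendar that day is November 28, 948 CE.

November 28, 948 CE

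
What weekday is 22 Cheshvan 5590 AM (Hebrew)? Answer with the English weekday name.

Wednesday

Equivalently 18 November 1829 Gregorian, JDN 2389410.
2389410 ≡ 2 (mod 7); counting from Monday = 0 gives Wednesday.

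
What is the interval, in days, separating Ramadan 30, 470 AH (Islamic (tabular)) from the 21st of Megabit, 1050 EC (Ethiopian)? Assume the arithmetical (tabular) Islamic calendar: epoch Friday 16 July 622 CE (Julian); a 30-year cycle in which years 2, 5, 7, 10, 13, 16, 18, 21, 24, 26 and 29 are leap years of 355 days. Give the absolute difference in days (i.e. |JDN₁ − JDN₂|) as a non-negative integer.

7335

JDN of the first date = 2114903.
JDN of the second date = 2107568.
|2107568 − 2114903| = 7335.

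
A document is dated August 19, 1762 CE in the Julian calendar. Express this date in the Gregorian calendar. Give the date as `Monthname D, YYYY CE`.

August 30, 1762 CE

The Julian–Gregorian offset here is 11 days (Julian trailing).
19 August 1762 Julian + 11 days → 30 August 1762 Gregorian.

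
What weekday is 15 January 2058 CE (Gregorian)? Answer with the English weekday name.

JDN 2472744 mod 7 = 1, and JDN 0 was a Monday, so this is a Tuesday.

Tuesday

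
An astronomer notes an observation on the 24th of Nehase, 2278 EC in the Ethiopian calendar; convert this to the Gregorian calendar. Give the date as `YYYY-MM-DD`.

Julian Day Number of the source date = 2556248.
Converting JDN 2556248 to the Gregorian calendar gives 1 September 2286 CE.

2286-09-01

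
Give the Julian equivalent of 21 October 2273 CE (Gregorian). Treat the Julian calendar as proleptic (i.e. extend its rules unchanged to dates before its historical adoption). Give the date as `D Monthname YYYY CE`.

6 October 2273 CE

The Julian–Gregorian offset here is 15 days (Julian trailing).
21 October 2273 Gregorian − 15 days → 6 October 2273 Julian.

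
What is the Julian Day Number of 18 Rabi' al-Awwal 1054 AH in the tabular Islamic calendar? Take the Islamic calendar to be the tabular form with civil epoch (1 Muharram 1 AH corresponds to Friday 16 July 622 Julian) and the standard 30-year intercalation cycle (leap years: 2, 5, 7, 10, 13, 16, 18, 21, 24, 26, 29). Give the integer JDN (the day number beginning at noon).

Equivalently 25 May 1644 (Gregorian).
JDN 2451545 is 1 January 2000 CE (Gregorian); the target day is −129881 days from there, so JDN = 2321664.

2321664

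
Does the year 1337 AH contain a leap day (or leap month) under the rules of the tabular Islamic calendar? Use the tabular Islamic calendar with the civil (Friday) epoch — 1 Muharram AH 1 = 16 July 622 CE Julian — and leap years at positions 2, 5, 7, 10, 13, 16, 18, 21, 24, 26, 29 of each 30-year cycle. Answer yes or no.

Year 1337 AH is year 17 of its 30-year cycle; leap positions are 2, 5, 7, 10, 13, 16, 18, 21, 24, 26, 29, so it is a common year (354 days).

no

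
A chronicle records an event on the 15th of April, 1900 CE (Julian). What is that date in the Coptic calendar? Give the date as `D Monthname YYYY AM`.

The source date corresponds to 28 April 1900 in the Gregorian calendar (JDN 2415138).
That day falls on 20 Parmouti 1616 AM in the Coptic calendar.

20 Parmouti 1616 AM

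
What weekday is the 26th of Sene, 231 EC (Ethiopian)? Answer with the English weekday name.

Thursday

This is JDN 1808523 (20 June 239 Gregorian).
1808523 ≡ 3 (mod 7); counting from Monday = 0 gives Thursday.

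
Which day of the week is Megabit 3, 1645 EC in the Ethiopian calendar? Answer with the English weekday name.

This is JDN 2324874 (9 March 1653 Gregorian).
Since JDN mod 7 = 6 (0 = Monday), the day is Sunday.

Sunday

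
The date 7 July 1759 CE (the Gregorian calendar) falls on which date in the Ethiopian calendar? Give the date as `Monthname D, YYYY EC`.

Both dates share Julian Day Number 2363709; in the Ethiopian calendar that is 2 Hamle 1751 EC.

Hamle 2, 1751 EC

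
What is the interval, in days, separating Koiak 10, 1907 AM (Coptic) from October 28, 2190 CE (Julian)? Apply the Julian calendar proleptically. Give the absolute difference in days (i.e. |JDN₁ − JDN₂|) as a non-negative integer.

JDN of the first date = 2521295.
JDN of the second date = 2521256.
|2521256 − 2521295| = 39.

39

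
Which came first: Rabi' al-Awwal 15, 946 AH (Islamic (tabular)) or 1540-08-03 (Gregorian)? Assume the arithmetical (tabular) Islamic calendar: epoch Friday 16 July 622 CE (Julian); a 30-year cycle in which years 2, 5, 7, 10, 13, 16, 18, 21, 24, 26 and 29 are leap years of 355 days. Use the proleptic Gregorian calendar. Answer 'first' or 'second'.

first

Converting both to JDN: 2283389 vs 2283748; the smaller is the first.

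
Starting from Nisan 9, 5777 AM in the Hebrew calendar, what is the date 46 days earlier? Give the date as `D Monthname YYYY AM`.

The starting date is JDN 2457849; 2457849 − 46 = 2457803.
JDN 2457803 corresponds to 22 Shevat 5777 AM.

22 Shevat 5777 AM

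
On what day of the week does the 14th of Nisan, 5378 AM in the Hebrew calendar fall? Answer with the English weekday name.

This is JDN 2312121 (9 April 1618 Gregorian).
2312121 ≡ 0 (mod 7); counting from Monday = 0 gives Monday.

Monday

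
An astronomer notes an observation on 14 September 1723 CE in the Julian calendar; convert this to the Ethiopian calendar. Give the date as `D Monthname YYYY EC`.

Julian Day Number of the source date = 2350640.
Converting JDN 2350640 to the Ethiopian calendar gives 16 Meskerem 1716 EC.

16 Meskerem 1716 EC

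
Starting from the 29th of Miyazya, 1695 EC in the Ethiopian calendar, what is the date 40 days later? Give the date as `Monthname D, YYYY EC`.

Sene 9, 1695 EC

JDN of the 29th of Miyazya, 1695 EC = 2343192.
2343192 + 40 = 2343232.
JDN 2343232 in the Ethiopian calendar is Sene 9, 1695 EC.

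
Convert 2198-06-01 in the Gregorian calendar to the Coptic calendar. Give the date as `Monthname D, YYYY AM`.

Pashons 23, 1914 AM

Both dates share Julian Day Number 2524015; in the Coptic calendar that is 23 Pashons 1914 AM.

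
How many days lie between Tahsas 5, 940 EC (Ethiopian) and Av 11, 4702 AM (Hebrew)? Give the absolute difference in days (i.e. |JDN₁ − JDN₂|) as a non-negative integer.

1953

First date → JDN 2067285; second date → JDN 2065332.
The interval is |2067285 − 2065332| = 1953 days.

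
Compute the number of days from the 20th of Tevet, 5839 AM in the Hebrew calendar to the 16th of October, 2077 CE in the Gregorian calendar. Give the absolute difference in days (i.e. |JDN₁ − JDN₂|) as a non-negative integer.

JDN of the first date = 2480392.
JDN of the second date = 2479958.
|2479958 − 2480392| = 434.

434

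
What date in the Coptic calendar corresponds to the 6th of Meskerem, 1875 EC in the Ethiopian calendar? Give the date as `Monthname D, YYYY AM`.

Thout 6, 1599 AM

The source date corresponds to 15 September 1882 in the Gregorian calendar (JDN 2408704).
That day falls on 6 Thout 1599 AM in the Coptic calendar.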